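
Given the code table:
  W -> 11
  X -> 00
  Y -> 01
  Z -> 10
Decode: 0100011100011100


Decoding:
01 -> Y
00 -> X
01 -> Y
11 -> W
00 -> X
01 -> Y
11 -> W
00 -> X


Result: YXYWXYWX


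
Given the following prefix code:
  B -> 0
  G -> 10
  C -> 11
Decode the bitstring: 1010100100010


Decoding step by step:
Bits 10 -> G
Bits 10 -> G
Bits 10 -> G
Bits 0 -> B
Bits 10 -> G
Bits 0 -> B
Bits 0 -> B
Bits 10 -> G


Decoded message: GGGBGBBG


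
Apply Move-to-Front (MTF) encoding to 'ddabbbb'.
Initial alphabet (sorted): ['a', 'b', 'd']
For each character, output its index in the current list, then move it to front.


MTF encoding:
'd': index 2 in ['a', 'b', 'd'] -> ['d', 'a', 'b']
'd': index 0 in ['d', 'a', 'b'] -> ['d', 'a', 'b']
'a': index 1 in ['d', 'a', 'b'] -> ['a', 'd', 'b']
'b': index 2 in ['a', 'd', 'b'] -> ['b', 'a', 'd']
'b': index 0 in ['b', 'a', 'd'] -> ['b', 'a', 'd']
'b': index 0 in ['b', 'a', 'd'] -> ['b', 'a', 'd']
'b': index 0 in ['b', 'a', 'd'] -> ['b', 'a', 'd']


Output: [2, 0, 1, 2, 0, 0, 0]


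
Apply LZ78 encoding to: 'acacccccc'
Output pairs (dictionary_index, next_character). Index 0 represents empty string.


LZ78 encoding steps:
Dictionary: {0: ''}
Step 1: w='' (idx 0), next='a' -> output (0, 'a'), add 'a' as idx 1
Step 2: w='' (idx 0), next='c' -> output (0, 'c'), add 'c' as idx 2
Step 3: w='a' (idx 1), next='c' -> output (1, 'c'), add 'ac' as idx 3
Step 4: w='c' (idx 2), next='c' -> output (2, 'c'), add 'cc' as idx 4
Step 5: w='cc' (idx 4), next='c' -> output (4, 'c'), add 'ccc' as idx 5


Encoded: [(0, 'a'), (0, 'c'), (1, 'c'), (2, 'c'), (4, 'c')]


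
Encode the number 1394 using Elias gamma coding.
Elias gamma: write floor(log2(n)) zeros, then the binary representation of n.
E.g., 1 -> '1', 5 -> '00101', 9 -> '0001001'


num_bits = floor(log2(1394)) + 1 = 11
leading_zeros = num_bits - 1 = 10
binary(1394) = 10101110010

Elias gamma(1394) = '0000000000' + '10101110010' = 000000000010101110010 (21 bits)


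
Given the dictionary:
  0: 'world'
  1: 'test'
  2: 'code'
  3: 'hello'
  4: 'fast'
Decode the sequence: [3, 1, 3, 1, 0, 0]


Look up each index in the dictionary:
  3 -> 'hello'
  1 -> 'test'
  3 -> 'hello'
  1 -> 'test'
  0 -> 'world'
  0 -> 'world'

Decoded: "hello test hello test world world"


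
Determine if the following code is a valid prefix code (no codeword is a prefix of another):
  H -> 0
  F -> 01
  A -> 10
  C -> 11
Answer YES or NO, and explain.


Checking each pair (does one codeword prefix another?):
  H='0' vs F='01': prefix -- VIOLATION

NO -- this is NOT a valid prefix code. H (0) is a prefix of F (01).


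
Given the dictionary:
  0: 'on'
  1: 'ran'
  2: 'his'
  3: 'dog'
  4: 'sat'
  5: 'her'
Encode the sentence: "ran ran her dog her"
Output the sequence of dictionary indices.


Look up each word in the dictionary:
  'ran' -> 1
  'ran' -> 1
  'her' -> 5
  'dog' -> 3
  'her' -> 5

Encoded: [1, 1, 5, 3, 5]


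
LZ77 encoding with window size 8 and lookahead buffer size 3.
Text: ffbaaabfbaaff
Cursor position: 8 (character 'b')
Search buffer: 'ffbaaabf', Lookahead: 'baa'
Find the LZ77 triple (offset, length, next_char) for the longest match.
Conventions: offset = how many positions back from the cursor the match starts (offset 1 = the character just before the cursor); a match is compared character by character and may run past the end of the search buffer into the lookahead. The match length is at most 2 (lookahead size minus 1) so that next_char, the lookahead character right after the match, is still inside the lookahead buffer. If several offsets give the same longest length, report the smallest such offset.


Try each offset into the search buffer:
  offset=1 (pos 7, char 'f'): match length 0
  offset=2 (pos 6, char 'b'): match length 1
  offset=3 (pos 5, char 'a'): match length 0
  offset=4 (pos 4, char 'a'): match length 0
  offset=5 (pos 3, char 'a'): match length 0
  offset=6 (pos 2, char 'b'): match length 2
  offset=7 (pos 1, char 'f'): match length 0
  offset=8 (pos 0, char 'f'): match length 0
Longest match has length 2 at offset 6.
next_char = character at position 8 + 2 = 10 -> 'a'

Best match: offset=6, length=2 (matching 'ba' starting at position 2)
LZ77 triple: (6, 2, 'a')


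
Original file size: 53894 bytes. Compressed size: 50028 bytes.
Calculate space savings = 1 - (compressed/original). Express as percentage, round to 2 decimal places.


ratio = compressed/original = 50028/53894 = 0.928267
savings = 1 - ratio = 1 - 0.928267 = 0.071733
as a percentage: 0.071733 * 100 = 7.17%

Space savings = 1 - 50028/53894 = 7.17%


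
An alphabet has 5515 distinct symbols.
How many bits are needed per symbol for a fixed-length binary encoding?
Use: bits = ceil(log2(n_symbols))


log2(5515) = 12.4291
Bracket: 2^12 = 4096 < 5515 <= 2^13 = 8192
So ceil(log2(5515)) = 13

bits = ceil(log2(5515)) = ceil(12.4291) = 13 bits


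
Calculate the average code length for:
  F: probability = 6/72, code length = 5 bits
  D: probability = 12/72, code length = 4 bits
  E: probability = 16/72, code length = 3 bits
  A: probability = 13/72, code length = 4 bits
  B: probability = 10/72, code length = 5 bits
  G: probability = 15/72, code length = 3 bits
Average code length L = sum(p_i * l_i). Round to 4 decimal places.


Weighted contributions p_i * l_i:
  F: (6/72) * 5 = 30/72
  D: (12/72) * 4 = 48/72
  E: (16/72) * 3 = 48/72
  A: (13/72) * 4 = 52/72
  B: (10/72) * 5 = 50/72
  G: (15/72) * 3 = 45/72
Sum = (30 + 48 + 48 + 52 + 50 + 45)/72 = 273/72

L = 273/72 = 3.7917 bits/symbol


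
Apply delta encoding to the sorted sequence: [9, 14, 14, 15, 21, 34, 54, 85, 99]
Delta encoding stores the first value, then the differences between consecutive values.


First value: 9
Deltas:
  14 - 9 = 5
  14 - 14 = 0
  15 - 14 = 1
  21 - 15 = 6
  34 - 21 = 13
  54 - 34 = 20
  85 - 54 = 31
  99 - 85 = 14


Delta encoded: [9, 5, 0, 1, 6, 13, 20, 31, 14]


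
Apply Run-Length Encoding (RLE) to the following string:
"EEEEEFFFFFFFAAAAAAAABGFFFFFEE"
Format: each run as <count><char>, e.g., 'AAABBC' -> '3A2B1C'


Scanning runs left to right:
  i=0: run of 'E' x 5 -> '5E'
  i=5: run of 'F' x 7 -> '7F'
  i=12: run of 'A' x 8 -> '8A'
  i=20: run of 'B' x 1 -> '1B'
  i=21: run of 'G' x 1 -> '1G'
  i=22: run of 'F' x 5 -> '5F'
  i=27: run of 'E' x 2 -> '2E'

RLE = 5E7F8A1B1G5F2E


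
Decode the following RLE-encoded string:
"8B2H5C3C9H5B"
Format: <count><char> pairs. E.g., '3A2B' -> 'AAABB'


Expanding each <count><char> pair:
  8B -> 'BBBBBBBB'
  2H -> 'HH'
  5C -> 'CCCCC'
  3C -> 'CCC'
  9H -> 'HHHHHHHHH'
  5B -> 'BBBBB'

Decoded = BBBBBBBBHHCCCCCCCCHHHHHHHHHBBBBB


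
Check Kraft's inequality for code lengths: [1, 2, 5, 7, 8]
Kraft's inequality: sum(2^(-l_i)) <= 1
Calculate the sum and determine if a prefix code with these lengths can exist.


Sum = 2^(-1) + 2^(-2) + 2^(-5) + 2^(-7) + 2^(-8)
    = 0.5 + 0.25 + 0.03125 + 0.0078125 + 0.00390625
    = 203/256 = 0.79296875
Since 0.79296875 <= 1, Kraft's inequality IS satisfied.
A prefix code with these lengths CAN exist.

Kraft sum = 0.79296875. Satisfied.


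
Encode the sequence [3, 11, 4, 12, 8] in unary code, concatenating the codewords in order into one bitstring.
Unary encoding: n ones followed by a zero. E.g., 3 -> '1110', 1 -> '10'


Encode each number as n ones followed by a terminating 0:
  3 -> 1110 (4 bits)
  11 -> 111111111110 (12 bits)
  4 -> 11110 (5 bits)
  12 -> 1111111111110 (13 bits)
  8 -> 111111110 (9 bits)
Total length = 4 + 12 + 5 + 13 + 9 = 43 bits.

Unary([3, 11, 4, 12, 8]) = 1110111111111110111101111111111110111111110 (43 bits)


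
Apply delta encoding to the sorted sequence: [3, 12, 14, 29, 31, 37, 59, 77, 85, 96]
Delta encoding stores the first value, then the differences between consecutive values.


First value: 3
Deltas:
  12 - 3 = 9
  14 - 12 = 2
  29 - 14 = 15
  31 - 29 = 2
  37 - 31 = 6
  59 - 37 = 22
  77 - 59 = 18
  85 - 77 = 8
  96 - 85 = 11


Delta encoded: [3, 9, 2, 15, 2, 6, 22, 18, 8, 11]


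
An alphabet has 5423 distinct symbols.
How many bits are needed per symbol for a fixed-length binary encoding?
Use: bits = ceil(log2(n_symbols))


log2(5423) = 12.4049
Bracket: 2^12 = 4096 < 5423 <= 2^13 = 8192
So ceil(log2(5423)) = 13

bits = ceil(log2(5423)) = ceil(12.4049) = 13 bits


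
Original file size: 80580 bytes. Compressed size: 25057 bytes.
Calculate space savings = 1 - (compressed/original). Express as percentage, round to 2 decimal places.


ratio = compressed/original = 25057/80580 = 0.310958
savings = 1 - ratio = 1 - 0.310958 = 0.689042
as a percentage: 0.689042 * 100 = 68.9%

Space savings = 1 - 25057/80580 = 68.9%


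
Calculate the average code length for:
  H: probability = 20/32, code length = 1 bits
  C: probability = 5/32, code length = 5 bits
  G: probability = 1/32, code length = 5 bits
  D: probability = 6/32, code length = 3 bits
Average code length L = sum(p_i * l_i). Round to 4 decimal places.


Weighted contributions p_i * l_i:
  H: (20/32) * 1 = 20/32
  C: (5/32) * 5 = 25/32
  G: (1/32) * 5 = 5/32
  D: (6/32) * 3 = 18/32
Sum = (20 + 25 + 5 + 18)/32 = 68/32

L = 68/32 = 2.1250 bits/symbol


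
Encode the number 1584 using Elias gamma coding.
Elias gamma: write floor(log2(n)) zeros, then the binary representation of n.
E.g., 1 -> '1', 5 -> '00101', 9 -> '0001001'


num_bits = floor(log2(1584)) + 1 = 11
leading_zeros = num_bits - 1 = 10
binary(1584) = 11000110000

Elias gamma(1584) = '0000000000' + '11000110000' = 000000000011000110000 (21 bits)


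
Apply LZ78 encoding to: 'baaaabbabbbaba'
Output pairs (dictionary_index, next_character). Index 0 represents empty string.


LZ78 encoding steps:
Dictionary: {0: ''}
Step 1: w='' (idx 0), next='b' -> output (0, 'b'), add 'b' as idx 1
Step 2: w='' (idx 0), next='a' -> output (0, 'a'), add 'a' as idx 2
Step 3: w='a' (idx 2), next='a' -> output (2, 'a'), add 'aa' as idx 3
Step 4: w='a' (idx 2), next='b' -> output (2, 'b'), add 'ab' as idx 4
Step 5: w='b' (idx 1), next='a' -> output (1, 'a'), add 'ba' as idx 5
Step 6: w='b' (idx 1), next='b' -> output (1, 'b'), add 'bb' as idx 6
Step 7: w='ba' (idx 5), next='b' -> output (5, 'b'), add 'bab' as idx 7
Step 8: w='a' (idx 2), end of input -> output (2, '')


Encoded: [(0, 'b'), (0, 'a'), (2, 'a'), (2, 'b'), (1, 'a'), (1, 'b'), (5, 'b'), (2, '')]


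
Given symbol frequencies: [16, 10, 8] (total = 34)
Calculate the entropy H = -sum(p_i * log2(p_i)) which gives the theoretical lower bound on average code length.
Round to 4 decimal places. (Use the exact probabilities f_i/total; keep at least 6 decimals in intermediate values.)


Per-symbol terms -p_i * log2(p_i) with p_i = f_i/34:
  p = 16/34 = 0.470588: log2(p) = -1.087463, -p*log2(p) = 0.511747
  p = 10/34 = 0.294118: log2(p) = -1.765535, -p*log2(p) = 0.519275
  p = 8/34 = 0.235294: log2(p) = -2.087463, -p*log2(p) = 0.491168
H = 0.511747 + 0.519275 + 0.491168 = 1.522190

H = 1.5222 bits/symbol


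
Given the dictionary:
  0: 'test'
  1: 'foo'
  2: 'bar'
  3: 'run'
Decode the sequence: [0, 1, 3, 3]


Look up each index in the dictionary:
  0 -> 'test'
  1 -> 'foo'
  3 -> 'run'
  3 -> 'run'

Decoded: "test foo run run"


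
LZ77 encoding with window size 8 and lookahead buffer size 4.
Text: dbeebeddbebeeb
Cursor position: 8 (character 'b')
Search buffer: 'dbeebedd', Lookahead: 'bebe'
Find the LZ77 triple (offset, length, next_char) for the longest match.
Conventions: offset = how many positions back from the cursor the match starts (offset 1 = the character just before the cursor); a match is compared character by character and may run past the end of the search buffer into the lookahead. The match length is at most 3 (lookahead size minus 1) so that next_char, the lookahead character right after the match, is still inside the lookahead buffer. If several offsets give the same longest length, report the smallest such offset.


Try each offset into the search buffer:
  offset=1 (pos 7, char 'd'): match length 0
  offset=2 (pos 6, char 'd'): match length 0
  offset=3 (pos 5, char 'e'): match length 0
  offset=4 (pos 4, char 'b'): match length 2
  offset=5 (pos 3, char 'e'): match length 0
  offset=6 (pos 2, char 'e'): match length 0
  offset=7 (pos 1, char 'b'): match length 2
  offset=8 (pos 0, char 'd'): match length 0
Longest match has length 2, found at offsets 4, 7; take the smallest, offset 4.
next_char = character at position 8 + 2 = 10 -> 'b'

Best match: offset=4, length=2 (matching 'be' starting at position 4)
LZ77 triple: (4, 2, 'b')


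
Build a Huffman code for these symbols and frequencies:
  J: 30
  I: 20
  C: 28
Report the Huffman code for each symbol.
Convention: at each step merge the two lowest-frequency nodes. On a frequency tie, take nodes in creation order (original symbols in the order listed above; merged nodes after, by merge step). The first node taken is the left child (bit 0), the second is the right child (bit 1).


Huffman tree construction:
Step 1: Merge I(20) + C(28) = 48
Step 2: Merge J(30) + (I+C)(48) = 78
Read each symbol's code off the tree from the root (left child = 0, right child = 1).

Codes:
  J: 0 (length 1)
  I: 10 (length 2)
  C: 11 (length 2)
Average code length: 126/78 = 1.6154 bits/symbol


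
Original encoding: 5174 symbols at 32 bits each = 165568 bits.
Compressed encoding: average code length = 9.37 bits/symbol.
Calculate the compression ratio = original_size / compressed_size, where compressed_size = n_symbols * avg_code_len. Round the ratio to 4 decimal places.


original_size = n_symbols * orig_bits = 5174 * 32 = 165568 bits
compressed_size = n_symbols * avg_code_len = 5174 * 9.37 = 48480.38 bits
ratio = original_size / compressed_size = 165568 / 48480.38 = 3.4152

Compression ratio = 3.4152


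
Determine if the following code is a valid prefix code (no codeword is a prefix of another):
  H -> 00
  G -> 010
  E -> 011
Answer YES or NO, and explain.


Checking each pair (does one codeword prefix another?):
  H='00' vs G='010': no prefix
  H='00' vs E='011': no prefix
  G='010' vs H='00': no prefix
  G='010' vs E='011': no prefix
  E='011' vs H='00': no prefix
  E='011' vs G='010': no prefix
No violation found over all pairs.

YES -- this is a valid prefix code. No codeword is a prefix of any other codeword.


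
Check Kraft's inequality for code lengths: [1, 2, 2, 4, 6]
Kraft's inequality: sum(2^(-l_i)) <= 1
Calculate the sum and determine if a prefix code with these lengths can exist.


Sum = 2^(-1) + 2^(-2) + 2^(-2) + 2^(-4) + 2^(-6)
    = 0.5 + 0.25 + 0.25 + 0.0625 + 0.015625
    = 69/64 = 1.078125
Since 1.078125 > 1, Kraft's inequality is NOT satisfied.
A prefix code with these lengths CANNOT exist.

Kraft sum = 1.078125. Not satisfied.


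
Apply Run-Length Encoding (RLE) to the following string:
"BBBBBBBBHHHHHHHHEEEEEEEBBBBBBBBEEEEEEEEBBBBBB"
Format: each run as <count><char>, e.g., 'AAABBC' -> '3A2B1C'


Scanning runs left to right:
  i=0: run of 'B' x 8 -> '8B'
  i=8: run of 'H' x 8 -> '8H'
  i=16: run of 'E' x 7 -> '7E'
  i=23: run of 'B' x 8 -> '8B'
  i=31: run of 'E' x 8 -> '8E'
  i=39: run of 'B' x 6 -> '6B'

RLE = 8B8H7E8B8E6B


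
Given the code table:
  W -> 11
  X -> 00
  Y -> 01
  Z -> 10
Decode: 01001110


Decoding:
01 -> Y
00 -> X
11 -> W
10 -> Z


Result: YXWZ


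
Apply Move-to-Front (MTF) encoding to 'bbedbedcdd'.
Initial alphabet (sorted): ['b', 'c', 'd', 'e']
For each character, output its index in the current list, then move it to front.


MTF encoding:
'b': index 0 in ['b', 'c', 'd', 'e'] -> ['b', 'c', 'd', 'e']
'b': index 0 in ['b', 'c', 'd', 'e'] -> ['b', 'c', 'd', 'e']
'e': index 3 in ['b', 'c', 'd', 'e'] -> ['e', 'b', 'c', 'd']
'd': index 3 in ['e', 'b', 'c', 'd'] -> ['d', 'e', 'b', 'c']
'b': index 2 in ['d', 'e', 'b', 'c'] -> ['b', 'd', 'e', 'c']
'e': index 2 in ['b', 'd', 'e', 'c'] -> ['e', 'b', 'd', 'c']
'd': index 2 in ['e', 'b', 'd', 'c'] -> ['d', 'e', 'b', 'c']
'c': index 3 in ['d', 'e', 'b', 'c'] -> ['c', 'd', 'e', 'b']
'd': index 1 in ['c', 'd', 'e', 'b'] -> ['d', 'c', 'e', 'b']
'd': index 0 in ['d', 'c', 'e', 'b'] -> ['d', 'c', 'e', 'b']


Output: [0, 0, 3, 3, 2, 2, 2, 3, 1, 0]


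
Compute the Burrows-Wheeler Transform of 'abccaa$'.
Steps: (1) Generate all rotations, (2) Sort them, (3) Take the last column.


Rotations (sorted):
  0: $abccaa -> last char: a
  1: a$abcca -> last char: a
  2: aa$abcc -> last char: c
  3: abccaa$ -> last char: $
  4: bccaa$a -> last char: a
  5: caa$abc -> last char: c
  6: ccaa$ab -> last char: b


BWT = aac$acb


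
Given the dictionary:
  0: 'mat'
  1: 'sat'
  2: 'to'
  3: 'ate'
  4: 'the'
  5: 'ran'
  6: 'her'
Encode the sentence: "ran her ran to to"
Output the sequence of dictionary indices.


Look up each word in the dictionary:
  'ran' -> 5
  'her' -> 6
  'ran' -> 5
  'to' -> 2
  'to' -> 2

Encoded: [5, 6, 5, 2, 2]


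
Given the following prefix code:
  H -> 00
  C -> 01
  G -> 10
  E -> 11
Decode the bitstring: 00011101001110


Decoding step by step:
Bits 00 -> H
Bits 01 -> C
Bits 11 -> E
Bits 01 -> C
Bits 00 -> H
Bits 11 -> E
Bits 10 -> G


Decoded message: HCECHEG


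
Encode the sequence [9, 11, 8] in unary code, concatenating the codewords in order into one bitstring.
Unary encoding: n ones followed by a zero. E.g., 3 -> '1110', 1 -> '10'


Encode each number as n ones followed by a terminating 0:
  9 -> 1111111110 (10 bits)
  11 -> 111111111110 (12 bits)
  8 -> 111111110 (9 bits)
Total length = 10 + 12 + 9 = 31 bits.

Unary([9, 11, 8]) = 1111111110111111111110111111110 (31 bits)


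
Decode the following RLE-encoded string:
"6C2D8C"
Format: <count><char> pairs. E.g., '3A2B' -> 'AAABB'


Expanding each <count><char> pair:
  6C -> 'CCCCCC'
  2D -> 'DD'
  8C -> 'CCCCCCCC'

Decoded = CCCCCCDDCCCCCCCC


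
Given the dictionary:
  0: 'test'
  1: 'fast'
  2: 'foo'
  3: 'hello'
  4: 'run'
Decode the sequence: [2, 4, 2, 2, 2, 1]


Look up each index in the dictionary:
  2 -> 'foo'
  4 -> 'run'
  2 -> 'foo'
  2 -> 'foo'
  2 -> 'foo'
  1 -> 'fast'

Decoded: "foo run foo foo foo fast"


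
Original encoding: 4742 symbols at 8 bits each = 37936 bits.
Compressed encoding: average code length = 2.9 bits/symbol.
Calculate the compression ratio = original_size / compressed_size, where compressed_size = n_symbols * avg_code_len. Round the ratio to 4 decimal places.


original_size = n_symbols * orig_bits = 4742 * 8 = 37936 bits
compressed_size = n_symbols * avg_code_len = 4742 * 2.9 = 13751.8 bits
ratio = original_size / compressed_size = 37936 / 13751.8 = 2.7586

Compression ratio = 2.7586


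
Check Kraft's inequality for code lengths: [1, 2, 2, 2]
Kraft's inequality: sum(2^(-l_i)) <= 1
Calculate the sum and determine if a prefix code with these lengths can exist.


Sum = 2^(-1) + 2^(-2) + 2^(-2) + 2^(-2)
    = 0.5 + 0.25 + 0.25 + 0.25
    = 5/4 = 1.25
Since 1.25 > 1, Kraft's inequality is NOT satisfied.
A prefix code with these lengths CANNOT exist.

Kraft sum = 1.25. Not satisfied.


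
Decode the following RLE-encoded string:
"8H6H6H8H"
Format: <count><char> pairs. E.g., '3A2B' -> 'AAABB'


Expanding each <count><char> pair:
  8H -> 'HHHHHHHH'
  6H -> 'HHHHHH'
  6H -> 'HHHHHH'
  8H -> 'HHHHHHHH'

Decoded = HHHHHHHHHHHHHHHHHHHHHHHHHHHH


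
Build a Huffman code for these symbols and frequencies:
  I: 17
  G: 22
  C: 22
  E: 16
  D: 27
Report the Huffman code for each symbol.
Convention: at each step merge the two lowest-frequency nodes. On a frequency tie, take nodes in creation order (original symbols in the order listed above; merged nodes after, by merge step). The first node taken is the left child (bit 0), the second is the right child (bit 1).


Huffman tree construction:
Step 1: Merge E(16) + I(17) = 33
Step 2: Merge G(22) + C(22) = 44
Step 3: Merge D(27) + (E+I)(33) = 60
Step 4: Merge (G+C)(44) + (D+(E+I))(60) = 104
Read each symbol's code off the tree from the root (left child = 0, right child = 1).

Codes:
  I: 111 (length 3)
  G: 00 (length 2)
  C: 01 (length 2)
  E: 110 (length 3)
  D: 10 (length 2)
Average code length: 241/104 = 2.3173 bits/symbol


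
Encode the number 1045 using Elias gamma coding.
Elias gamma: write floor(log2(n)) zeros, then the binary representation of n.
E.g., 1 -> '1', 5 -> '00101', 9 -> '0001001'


num_bits = floor(log2(1045)) + 1 = 11
leading_zeros = num_bits - 1 = 10
binary(1045) = 10000010101

Elias gamma(1045) = '0000000000' + '10000010101' = 000000000010000010101 (21 bits)


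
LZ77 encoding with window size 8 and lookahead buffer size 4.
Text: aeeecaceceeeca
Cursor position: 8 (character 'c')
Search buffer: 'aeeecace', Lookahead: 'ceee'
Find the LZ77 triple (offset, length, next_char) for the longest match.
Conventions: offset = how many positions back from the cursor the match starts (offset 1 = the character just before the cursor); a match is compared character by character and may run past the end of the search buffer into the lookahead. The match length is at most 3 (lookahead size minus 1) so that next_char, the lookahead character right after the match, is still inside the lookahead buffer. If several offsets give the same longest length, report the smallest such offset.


Try each offset into the search buffer:
  offset=1 (pos 7, char 'e'): match length 0
  offset=2 (pos 6, char 'c'): match length 2
  offset=3 (pos 5, char 'a'): match length 0
  offset=4 (pos 4, char 'c'): match length 1
  offset=5 (pos 3, char 'e'): match length 0
  offset=6 (pos 2, char 'e'): match length 0
  offset=7 (pos 1, char 'e'): match length 0
  offset=8 (pos 0, char 'a'): match length 0
Longest match has length 2 at offset 2.
next_char = character at position 8 + 2 = 10 -> 'e'

Best match: offset=2, length=2 (matching 'ce' starting at position 6)
LZ77 triple: (2, 2, 'e')


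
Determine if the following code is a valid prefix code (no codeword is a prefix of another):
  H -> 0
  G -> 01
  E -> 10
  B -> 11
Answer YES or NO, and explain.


Checking each pair (does one codeword prefix another?):
  H='0' vs G='01': prefix -- VIOLATION

NO -- this is NOT a valid prefix code. H (0) is a prefix of G (01).


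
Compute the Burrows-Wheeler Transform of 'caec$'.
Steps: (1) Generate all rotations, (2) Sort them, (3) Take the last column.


Rotations (sorted):
  0: $caec -> last char: c
  1: aec$c -> last char: c
  2: c$cae -> last char: e
  3: caec$ -> last char: $
  4: ec$ca -> last char: a


BWT = cce$a


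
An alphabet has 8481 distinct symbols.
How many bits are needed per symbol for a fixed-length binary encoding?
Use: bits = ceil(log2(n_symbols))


log2(8481) = 13.05
Bracket: 2^13 = 8192 < 8481 <= 2^14 = 16384
So ceil(log2(8481)) = 14

bits = ceil(log2(8481)) = ceil(13.05) = 14 bits


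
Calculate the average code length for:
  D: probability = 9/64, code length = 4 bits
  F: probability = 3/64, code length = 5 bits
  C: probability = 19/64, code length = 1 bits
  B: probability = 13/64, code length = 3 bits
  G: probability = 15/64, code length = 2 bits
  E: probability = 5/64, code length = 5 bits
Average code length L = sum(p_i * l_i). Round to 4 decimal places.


Weighted contributions p_i * l_i:
  D: (9/64) * 4 = 36/64
  F: (3/64) * 5 = 15/64
  C: (19/64) * 1 = 19/64
  B: (13/64) * 3 = 39/64
  G: (15/64) * 2 = 30/64
  E: (5/64) * 5 = 25/64
Sum = (36 + 15 + 19 + 39 + 30 + 25)/64 = 164/64

L = 164/64 = 2.5625 bits/symbol


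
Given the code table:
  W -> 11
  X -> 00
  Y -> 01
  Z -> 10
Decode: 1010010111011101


Decoding:
10 -> Z
10 -> Z
01 -> Y
01 -> Y
11 -> W
01 -> Y
11 -> W
01 -> Y


Result: ZZYYWYWY


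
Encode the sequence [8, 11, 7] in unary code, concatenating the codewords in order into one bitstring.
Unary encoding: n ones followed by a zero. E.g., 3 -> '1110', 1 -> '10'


Encode each number as n ones followed by a terminating 0:
  8 -> 111111110 (9 bits)
  11 -> 111111111110 (12 bits)
  7 -> 11111110 (8 bits)
Total length = 9 + 12 + 8 = 29 bits.

Unary([8, 11, 7]) = 11111111011111111111011111110 (29 bits)


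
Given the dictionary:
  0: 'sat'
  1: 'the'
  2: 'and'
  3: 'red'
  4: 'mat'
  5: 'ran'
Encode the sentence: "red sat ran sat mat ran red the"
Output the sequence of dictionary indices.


Look up each word in the dictionary:
  'red' -> 3
  'sat' -> 0
  'ran' -> 5
  'sat' -> 0
  'mat' -> 4
  'ran' -> 5
  'red' -> 3
  'the' -> 1

Encoded: [3, 0, 5, 0, 4, 5, 3, 1]


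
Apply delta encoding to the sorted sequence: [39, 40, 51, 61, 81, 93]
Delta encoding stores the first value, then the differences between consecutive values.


First value: 39
Deltas:
  40 - 39 = 1
  51 - 40 = 11
  61 - 51 = 10
  81 - 61 = 20
  93 - 81 = 12


Delta encoded: [39, 1, 11, 10, 20, 12]


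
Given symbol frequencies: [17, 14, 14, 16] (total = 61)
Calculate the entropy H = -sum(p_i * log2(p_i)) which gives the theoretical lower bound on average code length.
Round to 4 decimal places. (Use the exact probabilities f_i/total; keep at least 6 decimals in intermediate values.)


Per-symbol terms -p_i * log2(p_i) with p_i = f_i/61:
  p = 17/61 = 0.278689: log2(p) = -1.843274, -p*log2(p) = 0.513699
  p = 14/61 = 0.229508: log2(p) = -2.123382, -p*log2(p) = 0.487334
  p = 14/61 = 0.229508: log2(p) = -2.123382, -p*log2(p) = 0.487334
  p = 16/61 = 0.262295: log2(p) = -1.930737, -p*log2(p) = 0.506423
H = 0.513699 + 0.487334 + 0.487334 + 0.506423 = 1.994790

H = 1.9948 bits/symbol


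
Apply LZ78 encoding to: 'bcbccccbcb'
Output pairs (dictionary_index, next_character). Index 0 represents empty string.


LZ78 encoding steps:
Dictionary: {0: ''}
Step 1: w='' (idx 0), next='b' -> output (0, 'b'), add 'b' as idx 1
Step 2: w='' (idx 0), next='c' -> output (0, 'c'), add 'c' as idx 2
Step 3: w='b' (idx 1), next='c' -> output (1, 'c'), add 'bc' as idx 3
Step 4: w='c' (idx 2), next='c' -> output (2, 'c'), add 'cc' as idx 4
Step 5: w='c' (idx 2), next='b' -> output (2, 'b'), add 'cb' as idx 5
Step 6: w='cb' (idx 5), end of input -> output (5, '')


Encoded: [(0, 'b'), (0, 'c'), (1, 'c'), (2, 'c'), (2, 'b'), (5, '')]


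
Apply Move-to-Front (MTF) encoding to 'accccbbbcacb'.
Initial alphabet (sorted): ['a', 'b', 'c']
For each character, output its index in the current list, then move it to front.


MTF encoding:
'a': index 0 in ['a', 'b', 'c'] -> ['a', 'b', 'c']
'c': index 2 in ['a', 'b', 'c'] -> ['c', 'a', 'b']
'c': index 0 in ['c', 'a', 'b'] -> ['c', 'a', 'b']
'c': index 0 in ['c', 'a', 'b'] -> ['c', 'a', 'b']
'c': index 0 in ['c', 'a', 'b'] -> ['c', 'a', 'b']
'b': index 2 in ['c', 'a', 'b'] -> ['b', 'c', 'a']
'b': index 0 in ['b', 'c', 'a'] -> ['b', 'c', 'a']
'b': index 0 in ['b', 'c', 'a'] -> ['b', 'c', 'a']
'c': index 1 in ['b', 'c', 'a'] -> ['c', 'b', 'a']
'a': index 2 in ['c', 'b', 'a'] -> ['a', 'c', 'b']
'c': index 1 in ['a', 'c', 'b'] -> ['c', 'a', 'b']
'b': index 2 in ['c', 'a', 'b'] -> ['b', 'c', 'a']


Output: [0, 2, 0, 0, 0, 2, 0, 0, 1, 2, 1, 2]


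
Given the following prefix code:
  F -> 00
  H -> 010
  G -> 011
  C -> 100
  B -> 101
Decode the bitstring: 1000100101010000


Decoding step by step:
Bits 100 -> C
Bits 010 -> H
Bits 010 -> H
Bits 101 -> B
Bits 00 -> F
Bits 00 -> F


Decoded message: CHHBFF


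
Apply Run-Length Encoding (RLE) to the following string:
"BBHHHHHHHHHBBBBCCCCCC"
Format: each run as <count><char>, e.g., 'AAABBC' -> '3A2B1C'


Scanning runs left to right:
  i=0: run of 'B' x 2 -> '2B'
  i=2: run of 'H' x 9 -> '9H'
  i=11: run of 'B' x 4 -> '4B'
  i=15: run of 'C' x 6 -> '6C'

RLE = 2B9H4B6C


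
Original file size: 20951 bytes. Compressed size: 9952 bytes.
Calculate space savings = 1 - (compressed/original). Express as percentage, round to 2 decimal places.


ratio = compressed/original = 9952/20951 = 0.475013
savings = 1 - ratio = 1 - 0.475013 = 0.524987
as a percentage: 0.524987 * 100 = 52.5%

Space savings = 1 - 9952/20951 = 52.5%


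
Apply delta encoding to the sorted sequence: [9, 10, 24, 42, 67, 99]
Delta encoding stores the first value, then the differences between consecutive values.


First value: 9
Deltas:
  10 - 9 = 1
  24 - 10 = 14
  42 - 24 = 18
  67 - 42 = 25
  99 - 67 = 32


Delta encoded: [9, 1, 14, 18, 25, 32]


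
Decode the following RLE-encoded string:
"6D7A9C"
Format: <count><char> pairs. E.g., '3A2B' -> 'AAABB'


Expanding each <count><char> pair:
  6D -> 'DDDDDD'
  7A -> 'AAAAAAA'
  9C -> 'CCCCCCCCC'

Decoded = DDDDDDAAAAAAACCCCCCCCC


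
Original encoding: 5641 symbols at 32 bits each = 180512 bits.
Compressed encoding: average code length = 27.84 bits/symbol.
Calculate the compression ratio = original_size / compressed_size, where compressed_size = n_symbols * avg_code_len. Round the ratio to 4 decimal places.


original_size = n_symbols * orig_bits = 5641 * 32 = 180512 bits
compressed_size = n_symbols * avg_code_len = 5641 * 27.84 = 157045.44 bits
ratio = original_size / compressed_size = 180512 / 157045.44 = 1.1494

Compression ratio = 1.1494


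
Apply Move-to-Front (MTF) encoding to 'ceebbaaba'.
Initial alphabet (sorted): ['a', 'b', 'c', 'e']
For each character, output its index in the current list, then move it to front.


MTF encoding:
'c': index 2 in ['a', 'b', 'c', 'e'] -> ['c', 'a', 'b', 'e']
'e': index 3 in ['c', 'a', 'b', 'e'] -> ['e', 'c', 'a', 'b']
'e': index 0 in ['e', 'c', 'a', 'b'] -> ['e', 'c', 'a', 'b']
'b': index 3 in ['e', 'c', 'a', 'b'] -> ['b', 'e', 'c', 'a']
'b': index 0 in ['b', 'e', 'c', 'a'] -> ['b', 'e', 'c', 'a']
'a': index 3 in ['b', 'e', 'c', 'a'] -> ['a', 'b', 'e', 'c']
'a': index 0 in ['a', 'b', 'e', 'c'] -> ['a', 'b', 'e', 'c']
'b': index 1 in ['a', 'b', 'e', 'c'] -> ['b', 'a', 'e', 'c']
'a': index 1 in ['b', 'a', 'e', 'c'] -> ['a', 'b', 'e', 'c']


Output: [2, 3, 0, 3, 0, 3, 0, 1, 1]


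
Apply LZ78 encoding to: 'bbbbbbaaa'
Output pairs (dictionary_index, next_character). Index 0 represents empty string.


LZ78 encoding steps:
Dictionary: {0: ''}
Step 1: w='' (idx 0), next='b' -> output (0, 'b'), add 'b' as idx 1
Step 2: w='b' (idx 1), next='b' -> output (1, 'b'), add 'bb' as idx 2
Step 3: w='bb' (idx 2), next='b' -> output (2, 'b'), add 'bbb' as idx 3
Step 4: w='' (idx 0), next='a' -> output (0, 'a'), add 'a' as idx 4
Step 5: w='a' (idx 4), next='a' -> output (4, 'a'), add 'aa' as idx 5


Encoded: [(0, 'b'), (1, 'b'), (2, 'b'), (0, 'a'), (4, 'a')]


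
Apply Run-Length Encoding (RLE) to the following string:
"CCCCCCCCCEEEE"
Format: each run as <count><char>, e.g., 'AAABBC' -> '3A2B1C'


Scanning runs left to right:
  i=0: run of 'C' x 9 -> '9C'
  i=9: run of 'E' x 4 -> '4E'

RLE = 9C4E


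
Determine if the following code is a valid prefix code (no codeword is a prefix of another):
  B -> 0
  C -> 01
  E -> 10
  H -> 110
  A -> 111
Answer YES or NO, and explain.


Checking each pair (does one codeword prefix another?):
  B='0' vs C='01': prefix -- VIOLATION

NO -- this is NOT a valid prefix code. B (0) is a prefix of C (01).


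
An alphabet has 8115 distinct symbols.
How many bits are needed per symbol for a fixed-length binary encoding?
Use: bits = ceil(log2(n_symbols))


log2(8115) = 12.9864
Bracket: 2^12 = 4096 < 8115 <= 2^13 = 8192
So ceil(log2(8115)) = 13

bits = ceil(log2(8115)) = ceil(12.9864) = 13 bits


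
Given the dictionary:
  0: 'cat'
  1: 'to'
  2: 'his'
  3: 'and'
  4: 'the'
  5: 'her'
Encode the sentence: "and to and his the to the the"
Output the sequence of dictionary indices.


Look up each word in the dictionary:
  'and' -> 3
  'to' -> 1
  'and' -> 3
  'his' -> 2
  'the' -> 4
  'to' -> 1
  'the' -> 4
  'the' -> 4

Encoded: [3, 1, 3, 2, 4, 1, 4, 4]


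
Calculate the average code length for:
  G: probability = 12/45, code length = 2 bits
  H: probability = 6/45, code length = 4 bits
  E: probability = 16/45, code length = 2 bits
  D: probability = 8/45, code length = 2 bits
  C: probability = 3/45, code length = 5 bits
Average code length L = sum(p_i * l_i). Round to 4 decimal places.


Weighted contributions p_i * l_i:
  G: (12/45) * 2 = 24/45
  H: (6/45) * 4 = 24/45
  E: (16/45) * 2 = 32/45
  D: (8/45) * 2 = 16/45
  C: (3/45) * 5 = 15/45
Sum = (24 + 24 + 32 + 16 + 15)/45 = 111/45

L = 111/45 = 2.4667 bits/symbol


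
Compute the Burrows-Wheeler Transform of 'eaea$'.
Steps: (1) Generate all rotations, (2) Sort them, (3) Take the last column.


Rotations (sorted):
  0: $eaea -> last char: a
  1: a$eae -> last char: e
  2: aea$e -> last char: e
  3: ea$ea -> last char: a
  4: eaea$ -> last char: $


BWT = aeea$


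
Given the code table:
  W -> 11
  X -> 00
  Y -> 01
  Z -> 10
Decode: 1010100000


Decoding:
10 -> Z
10 -> Z
10 -> Z
00 -> X
00 -> X


Result: ZZZXX


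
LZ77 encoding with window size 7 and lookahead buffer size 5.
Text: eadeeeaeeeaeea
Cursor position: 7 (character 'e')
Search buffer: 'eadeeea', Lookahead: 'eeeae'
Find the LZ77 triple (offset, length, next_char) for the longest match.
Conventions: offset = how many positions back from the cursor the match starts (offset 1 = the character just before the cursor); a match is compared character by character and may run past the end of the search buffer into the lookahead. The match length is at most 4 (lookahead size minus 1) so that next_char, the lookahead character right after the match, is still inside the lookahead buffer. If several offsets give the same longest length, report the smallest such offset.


Try each offset into the search buffer:
  offset=1 (pos 6, char 'a'): match length 0
  offset=2 (pos 5, char 'e'): match length 1
  offset=3 (pos 4, char 'e'): match length 2
  offset=4 (pos 3, char 'e'): match length 4
  offset=5 (pos 2, char 'd'): match length 0
  offset=6 (pos 1, char 'a'): match length 0
  offset=7 (pos 0, char 'e'): match length 1
Longest match has length 4 at offset 4.
next_char = character at position 7 + 4 = 11 -> 'e'

Best match: offset=4, length=4 (matching 'eeea' starting at position 3)
LZ77 triple: (4, 4, 'e')


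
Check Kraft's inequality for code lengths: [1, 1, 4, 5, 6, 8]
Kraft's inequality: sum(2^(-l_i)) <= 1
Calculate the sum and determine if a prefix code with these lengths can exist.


Sum = 2^(-1) + 2^(-1) + 2^(-4) + 2^(-5) + 2^(-6) + 2^(-8)
    = 0.5 + 0.5 + 0.0625 + 0.03125 + 0.015625 + 0.00390625
    = 285/256 = 1.11328125
Since 1.11328125 > 1, Kraft's inequality is NOT satisfied.
A prefix code with these lengths CANNOT exist.

Kraft sum = 1.11328125. Not satisfied.


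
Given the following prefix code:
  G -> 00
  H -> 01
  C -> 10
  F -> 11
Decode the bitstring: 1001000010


Decoding step by step:
Bits 10 -> C
Bits 01 -> H
Bits 00 -> G
Bits 00 -> G
Bits 10 -> C


Decoded message: CHGGC


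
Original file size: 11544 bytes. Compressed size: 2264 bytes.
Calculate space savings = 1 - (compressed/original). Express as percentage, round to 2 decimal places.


ratio = compressed/original = 2264/11544 = 0.196119
savings = 1 - ratio = 1 - 0.196119 = 0.803881
as a percentage: 0.803881 * 100 = 80.39%

Space savings = 1 - 2264/11544 = 80.39%


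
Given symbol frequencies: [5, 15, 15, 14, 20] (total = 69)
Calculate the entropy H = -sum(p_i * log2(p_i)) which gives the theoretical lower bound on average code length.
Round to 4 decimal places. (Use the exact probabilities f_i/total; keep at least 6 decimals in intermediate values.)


Per-symbol terms -p_i * log2(p_i) with p_i = f_i/69:
  p = 5/69 = 0.072464: log2(p) = -3.786596, -p*log2(p) = 0.274391
  p = 15/69 = 0.217391: log2(p) = -2.201634, -p*log2(p) = 0.478616
  p = 15/69 = 0.217391: log2(p) = -2.201634, -p*log2(p) = 0.478616
  p = 14/69 = 0.202899: log2(p) = -2.301170, -p*log2(p) = 0.466904
  p = 20/69 = 0.289855: log2(p) = -1.786596, -p*log2(p) = 0.517854
H = 0.274391 + 0.478616 + 0.478616 + 0.466904 + 0.517854 = 2.216381

H = 2.2164 bits/symbol


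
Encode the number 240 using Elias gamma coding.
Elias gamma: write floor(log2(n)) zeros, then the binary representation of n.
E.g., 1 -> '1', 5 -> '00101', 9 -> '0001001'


num_bits = floor(log2(240)) + 1 = 8
leading_zeros = num_bits - 1 = 7
binary(240) = 11110000

Elias gamma(240) = '0000000' + '11110000' = 000000011110000 (15 bits)


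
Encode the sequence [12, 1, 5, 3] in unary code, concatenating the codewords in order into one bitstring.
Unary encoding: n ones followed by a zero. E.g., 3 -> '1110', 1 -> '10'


Encode each number as n ones followed by a terminating 0:
  12 -> 1111111111110 (13 bits)
  1 -> 10 (2 bits)
  5 -> 111110 (6 bits)
  3 -> 1110 (4 bits)
Total length = 13 + 2 + 6 + 4 = 25 bits.

Unary([12, 1, 5, 3]) = 1111111111110101111101110 (25 bits)


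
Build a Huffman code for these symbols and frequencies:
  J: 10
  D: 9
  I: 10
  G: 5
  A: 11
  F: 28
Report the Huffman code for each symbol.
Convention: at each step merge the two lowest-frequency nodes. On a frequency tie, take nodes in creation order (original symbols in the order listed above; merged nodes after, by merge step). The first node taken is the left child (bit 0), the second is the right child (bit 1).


Huffman tree construction:
Step 1: Merge G(5) + D(9) = 14
Step 2: Merge J(10) + I(10) = 20
Step 3: Merge A(11) + (G+D)(14) = 25
Step 4: Merge (J+I)(20) + (A+(G+D))(25) = 45
Step 5: Merge F(28) + ((J+I)+(A+(G+D)))(45) = 73
Read each symbol's code off the tree from the root (left child = 0, right child = 1).

Codes:
  J: 100 (length 3)
  D: 1111 (length 4)
  I: 101 (length 3)
  G: 1110 (length 4)
  A: 110 (length 3)
  F: 0 (length 1)
Average code length: 177/73 = 2.4247 bits/symbol


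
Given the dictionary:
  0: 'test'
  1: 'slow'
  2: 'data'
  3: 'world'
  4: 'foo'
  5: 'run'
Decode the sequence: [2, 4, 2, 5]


Look up each index in the dictionary:
  2 -> 'data'
  4 -> 'foo'
  2 -> 'data'
  5 -> 'run'

Decoded: "data foo data run"


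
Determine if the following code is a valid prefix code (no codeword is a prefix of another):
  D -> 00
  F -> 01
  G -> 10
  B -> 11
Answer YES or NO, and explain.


Checking each pair (does one codeword prefix another?):
  D='00' vs F='01': no prefix
  D='00' vs G='10': no prefix
  D='00' vs B='11': no prefix
  F='01' vs D='00': no prefix
  F='01' vs G='10': no prefix
  F='01' vs B='11': no prefix
  G='10' vs D='00': no prefix
  G='10' vs F='01': no prefix
  G='10' vs B='11': no prefix
  B='11' vs D='00': no prefix
  B='11' vs F='01': no prefix
  B='11' vs G='10': no prefix
No violation found over all pairs.

YES -- this is a valid prefix code. No codeword is a prefix of any other codeword.


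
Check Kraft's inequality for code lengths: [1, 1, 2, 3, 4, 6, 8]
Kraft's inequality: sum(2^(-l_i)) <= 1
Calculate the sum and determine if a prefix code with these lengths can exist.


Sum = 2^(-1) + 2^(-1) + 2^(-2) + 2^(-3) + 2^(-4) + 2^(-6) + 2^(-8)
    = 0.5 + 0.5 + 0.25 + 0.125 + 0.0625 + 0.015625 + 0.00390625
    = 373/256 = 1.45703125
Since 1.45703125 > 1, Kraft's inequality is NOT satisfied.
A prefix code with these lengths CANNOT exist.

Kraft sum = 1.45703125. Not satisfied.


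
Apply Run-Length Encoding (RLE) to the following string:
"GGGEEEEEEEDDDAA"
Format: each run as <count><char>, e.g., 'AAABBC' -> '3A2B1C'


Scanning runs left to right:
  i=0: run of 'G' x 3 -> '3G'
  i=3: run of 'E' x 7 -> '7E'
  i=10: run of 'D' x 3 -> '3D'
  i=13: run of 'A' x 2 -> '2A'

RLE = 3G7E3D2A


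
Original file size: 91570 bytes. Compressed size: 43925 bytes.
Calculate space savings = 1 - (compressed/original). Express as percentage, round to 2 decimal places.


ratio = compressed/original = 43925/91570 = 0.479688
savings = 1 - ratio = 1 - 0.479688 = 0.520312
as a percentage: 0.520312 * 100 = 52.03%

Space savings = 1 - 43925/91570 = 52.03%


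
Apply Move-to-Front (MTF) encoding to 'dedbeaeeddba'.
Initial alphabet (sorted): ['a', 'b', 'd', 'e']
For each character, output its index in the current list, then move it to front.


MTF encoding:
'd': index 2 in ['a', 'b', 'd', 'e'] -> ['d', 'a', 'b', 'e']
'e': index 3 in ['d', 'a', 'b', 'e'] -> ['e', 'd', 'a', 'b']
'd': index 1 in ['e', 'd', 'a', 'b'] -> ['d', 'e', 'a', 'b']
'b': index 3 in ['d', 'e', 'a', 'b'] -> ['b', 'd', 'e', 'a']
'e': index 2 in ['b', 'd', 'e', 'a'] -> ['e', 'b', 'd', 'a']
'a': index 3 in ['e', 'b', 'd', 'a'] -> ['a', 'e', 'b', 'd']
'e': index 1 in ['a', 'e', 'b', 'd'] -> ['e', 'a', 'b', 'd']
'e': index 0 in ['e', 'a', 'b', 'd'] -> ['e', 'a', 'b', 'd']
'd': index 3 in ['e', 'a', 'b', 'd'] -> ['d', 'e', 'a', 'b']
'd': index 0 in ['d', 'e', 'a', 'b'] -> ['d', 'e', 'a', 'b']
'b': index 3 in ['d', 'e', 'a', 'b'] -> ['b', 'd', 'e', 'a']
'a': index 3 in ['b', 'd', 'e', 'a'] -> ['a', 'b', 'd', 'e']


Output: [2, 3, 1, 3, 2, 3, 1, 0, 3, 0, 3, 3]
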